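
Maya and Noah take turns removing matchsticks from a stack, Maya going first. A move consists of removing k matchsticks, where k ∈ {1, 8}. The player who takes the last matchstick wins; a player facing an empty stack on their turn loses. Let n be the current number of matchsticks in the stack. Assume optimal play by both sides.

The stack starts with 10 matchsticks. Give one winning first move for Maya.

Label each position W (a win for the player to move) or L (a loss). A position with no legal move is L; any other position is W exactly when some move reaches an L, and L when every move reaches a W.
n=0: no move → L
n=1: can move to 0, which is L ⇒ W
n=2: the only move is to 1(W), a W ⇒ L
n=3: can move to 2, which is L ⇒ W
n=4: the only move is to 3(W), a W ⇒ L
n=5: can move to 4, which is L ⇒ W
n=6: the only move is to 5(W), a W ⇒ L
n=7: can move to 6, which is L ⇒ W
n=8: can move to 0, which is L ⇒ W
n=9: moves to 8(W), 1(W); every one is W ⇒ L
n=10: can move to 9, which is L ⇒ W
From 10, the L positions reachable in one move are: 9, 2. Any move reaching one of these is winning.

Remove 1, leaving 9.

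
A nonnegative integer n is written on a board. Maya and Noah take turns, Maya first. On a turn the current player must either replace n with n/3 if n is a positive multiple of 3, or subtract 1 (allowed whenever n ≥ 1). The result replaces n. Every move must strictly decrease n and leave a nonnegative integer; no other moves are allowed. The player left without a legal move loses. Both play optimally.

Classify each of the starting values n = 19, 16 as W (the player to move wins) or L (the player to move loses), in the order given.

Compute win/loss labels from the base case upward. A position with no move is L. Any other position is W if it can reach an L in one move, else L.
n=0: no move → L
n=1: W (go to 0, an L position)
n=2: L (sole option 1(W) is W)
n=3: W (go to 2, an L position)
n=4: L (sole option 3(W) is W)
n=5: W (go to 4, an L position)
n=6: W (go to 2, an L position)
n=7: L (sole option 6(W) is W)
n=8: W (go to 7, an L position)
n=9: L (options 3(W), 8(W) are all W)
n=10: W (go to 9, an L position)
n=11: L (sole option 10(W) is W)
n=12: W (go to 4, an L position)
n=13: L (sole option 12(W) is W)
n=14: W (go to 13, an L position)
n=15: L (options 5(W), 14(W) are all W)
n=16: W (go to 15, an L position)
n=17: L (sole option 16(W) is W)
n=18: W (go to 17, an L position)
n=19: L (sole option 18(W) is W)

19: L, 16: W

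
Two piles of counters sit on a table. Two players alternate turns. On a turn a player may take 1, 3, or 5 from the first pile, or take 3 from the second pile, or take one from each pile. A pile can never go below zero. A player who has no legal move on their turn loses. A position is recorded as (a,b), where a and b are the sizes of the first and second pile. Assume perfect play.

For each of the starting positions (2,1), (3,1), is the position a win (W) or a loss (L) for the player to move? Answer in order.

(2,1): L, (3,1): W

Classify positions by backward induction: terminal positions (no move available) are L. From any other position, the mover wins iff some move reaches an L.
No move ever increases a pile, so every position that can arise here has a ≤ 3 and b ≤ 1; it is enough to label the cells with 0 ≤ a ≤ 3 and 0 ≤ b ≤ 1.
Every move lowers a or b (never raises either), so fill the grid row by row in increasing a, and left to right within a row: each cell's successors are then already labelled.
      b=0  b=1
a=0:    L    L
a=1:    W    W
a=2:    L    L
a=3:    W    W
Cells with no legal move (terminal, hence L): (0,0), (0,1).
The remaining L cells, each justified by listing all of its moves:
(2,0): L (sole option (1,0)(W) is W)
(2,1): L (options (1,1)(W), (1,0)(W) are all W)
Every other cell has at least one move into one of the L cells above, so it is W.
(2,1): one of the L cells justified above, so L
(3,1): the move to (2,1) reaches an L cell, so W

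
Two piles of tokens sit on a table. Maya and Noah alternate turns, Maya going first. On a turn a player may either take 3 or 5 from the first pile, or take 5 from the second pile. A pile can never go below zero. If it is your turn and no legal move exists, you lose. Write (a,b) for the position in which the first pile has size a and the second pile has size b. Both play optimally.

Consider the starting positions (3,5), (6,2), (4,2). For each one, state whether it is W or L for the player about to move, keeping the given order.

(3,5): L, (6,2): W, (4,2): W

Compute win/loss labels from the base case upward. A position with no move is L. Any other position is W if it can reach an L in one move, else L.
No move ever increases a pile, so every position that can arise here has a ≤ 6 and b ≤ 5; it is enough to label the cells with 0 ≤ a ≤ 6 and 0 ≤ b ≤ 5.
Every move lowers a or b (never raises either), so fill the grid row by row in increasing a, and left to right within a row: each cell's successors are then already labelled.
      b=0  b=1  b=2  b=3  b=4  b=5
a=0:    L    L    L    L    L    W
a=1:    L    L    L    L    L    W
a=2:    L    L    L    L    L    W
a=3:    W    W    W    W    W    L
a=4:    W    W    W    W    W    L
a=5:    W    W    W    W    W    L
a=6:    W    W    W    W    W    W
Cells with no legal move (terminal, hence L): (0,0), (0,1), (0,2), (0,3), (0,4), (1,0), (1,1), (1,2), (1,3), (1,4), (2,0), (2,1), (2,2), (2,3), (2,4).
The remaining L cells, each justified by listing all of its moves:
(3,5): L (options (0,5)(W), (3,0)(W) are all W)
(4,5): L (options (1,5)(W), (4,0)(W) are all W)
(5,5): L (options (2,5)(W), (0,5)(W), (5,0)(W) are all W)
Every other cell has at least one move into one of the L cells above, so it is W.
(3,5): one of the L cells justified above, so L
(6,2): the move to (1,2) reaches an L cell, so W
(4,2): the move to (1,2) reaches an L cell, so W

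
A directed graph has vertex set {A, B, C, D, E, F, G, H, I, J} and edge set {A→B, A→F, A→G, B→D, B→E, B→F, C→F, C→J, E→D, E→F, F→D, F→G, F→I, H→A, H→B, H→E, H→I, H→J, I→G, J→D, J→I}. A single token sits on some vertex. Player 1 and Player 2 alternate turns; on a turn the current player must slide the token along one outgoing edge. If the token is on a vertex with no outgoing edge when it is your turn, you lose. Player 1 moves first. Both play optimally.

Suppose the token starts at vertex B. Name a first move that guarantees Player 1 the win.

Positions with no move are L. A position that does have a move is losing for the player to move precisely when every available move leads to a winning position for the opponent. Fill in the labels:
Every edge goes from a vertex to one that appears earlier in the order D, G, I, F, J, E, B, A, H, C, so processing vertices in that order labels each vertex after all of its successors.
D: no outgoing edge → L
G: no outgoing edge → L
I: reaches L-position G → W
F: reaches L-position G → W
J: reaches L-position D → W
E: reaches L-position D → W
B: reaches L-position D → W
A: reaches L-position G → W
H: only reaches A(W), B(W), E(W), J(W), I(W), all W → L
C: only reaches J(W), F(W), all W → L
From B, the L positions reachable in one move are: D.

Move to D.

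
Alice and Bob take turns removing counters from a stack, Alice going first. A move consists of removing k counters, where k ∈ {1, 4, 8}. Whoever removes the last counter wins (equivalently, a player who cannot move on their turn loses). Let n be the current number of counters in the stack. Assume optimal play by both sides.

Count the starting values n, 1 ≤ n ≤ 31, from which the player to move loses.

11

Build the W/L table. Terminal = L. A non-terminal position is W if it has a move to some L; otherwise it is L.
n=0: no move → L
n=1: can move to 0, which is L ⇒ W
n=2: the only move is to 1(W), a W ⇒ L
n=3: can move to 2, which is L ⇒ W
n=4: can move to 0, which is L ⇒ W
n=5: moves to 4(W), 1(W); every one is W ⇒ L
n=6: can move to 5, which is L ⇒ W
n=7: moves to 6(W), 3(W); every one is W ⇒ L
n=8: can move to 7, which is L ⇒ W
n=9: can move to 5, which is L ⇒ W
n=10: can move to 2, which is L ⇒ W
n=11: can move to 7, which is L ⇒ W
n=12: moves to 11(W), 8(W), 4(W); every one is W ⇒ L
n=13: can move to 12, which is L ⇒ W
n=14: moves to 13(W), 10(W), 6(W); every one is W ⇒ L
n=15: can move to 14, which is L ⇒ W
n=16: can move to 12, which is L ⇒ W
n=17: moves to 16(W), 13(W), 9(W); every one is W ⇒ L
n=18: can move to 17, which is L ⇒ W
n=19: moves to 18(W), 15(W), 11(W); every one is W ⇒ L
n=20: can move to 19, which is L ⇒ W
n=21: can move to 17, which is L ⇒ W
n=22: can move to 14, which is L ⇒ W
n=23: can move to 19, which is L ⇒ W
n=24: moves to 23(W), 20(W), 16(W); every one is W ⇒ L
n=25: can move to 24, which is L ⇒ W
n=26: moves to 25(W), 22(W), 18(W); every one is W ⇒ L
n=27: can move to 26, which is L ⇒ W
n=28: can move to 24, which is L ⇒ W
n=29: moves to 28(W), 25(W), 21(W); every one is W ⇒ L
n=30: can move to 29, which is L ⇒ W
n=31: moves to 30(W), 27(W), 23(W); every one is W ⇒ L
L entries with 1 ≤ n ≤ 31 (n=0 is outside the asked range and is not counted): n = 2, 5, 7, 12, 14, 17, 19, 24, 26, 29, 31; that makes 11.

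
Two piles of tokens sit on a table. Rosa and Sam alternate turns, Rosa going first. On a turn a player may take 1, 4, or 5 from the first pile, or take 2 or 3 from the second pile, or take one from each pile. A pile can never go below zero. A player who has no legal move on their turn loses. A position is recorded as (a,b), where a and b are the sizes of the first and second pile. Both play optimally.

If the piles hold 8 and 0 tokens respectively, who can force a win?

Sam wins.

Work bottom-up. With no move the player to move loses. Otherwise the position is W if at least one move leads to an L position for the opponent, and L if every move leads to a W.
No move ever increases a pile, so every position that can arise here has a ≤ 8 and b ≤ 0; it is enough to label the cells with 0 ≤ a ≤ 8 and 0 ≤ b ≤ 0.
Every move lowers a or b (never raises either), so fill the grid row by row in increasing a, and left to right within a row: each cell's successors are then already labelled.
      b=0
a=0:    L
a=1:    W
a=2:    L
a=3:    W
a=4:    W
a=5:    W
a=6:    W
a=7:    W
a=8:    L
Cells with no legal move (terminal, hence L): (0,0).
The remaining L cells, each justified by listing all of its moves:
(2,0): →(1,0)(W) only, which is W, so L
(8,0): →(7,0)(W), (4,0)(W), (3,0)(W) — all W, so L
Every other cell has at least one move into one of the L cells above, so it is W.
The starting position (8,0) is L: whatever Rosa does, the opponent receives a W position.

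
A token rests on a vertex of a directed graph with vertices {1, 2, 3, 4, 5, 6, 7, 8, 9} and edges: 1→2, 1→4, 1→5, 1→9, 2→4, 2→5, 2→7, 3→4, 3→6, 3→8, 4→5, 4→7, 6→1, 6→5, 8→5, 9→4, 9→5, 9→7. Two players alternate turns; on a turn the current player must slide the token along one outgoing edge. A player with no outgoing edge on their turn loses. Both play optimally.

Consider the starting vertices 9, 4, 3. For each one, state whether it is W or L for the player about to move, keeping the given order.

Build the W/L table. Terminal = L. A non-terminal position is W if it has a move to some L; otherwise it is L.
Every edge goes from a vertex to one that appears earlier in the order 7, 5, 4, 2, 8, 9, 1, 6, 3, so processing vertices in that order labels each vertex after all of its successors.
7: no outgoing edge → L
5: no outgoing edge → L
4: reaches L-position 5 → W
2: reaches L-position 5 → W
8: reaches L-position 5 → W
9: reaches L-position 5 → W
1: reaches L-position 5 → W
6: reaches L-position 5 → W
3: only reaches 6(W), 8(W), 4(W), all W → L

9: W, 4: W, 3: L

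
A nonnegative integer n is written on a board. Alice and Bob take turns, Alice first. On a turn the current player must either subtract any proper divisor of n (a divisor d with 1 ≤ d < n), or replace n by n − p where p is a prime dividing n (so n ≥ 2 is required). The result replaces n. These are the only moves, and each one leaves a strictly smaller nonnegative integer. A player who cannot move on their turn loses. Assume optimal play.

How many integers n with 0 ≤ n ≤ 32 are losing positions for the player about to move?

8

Use the standard recursion: the mover loses at a terminal position; elsewhere, the mover wins exactly when some move hands the opponent an L position.
n=0: no move → L
n=1: no move → L
n=2: can move to 0, which is L ⇒ W
n=3: can move to 0, which is L ⇒ W
n=4: moves to 2(W), 3(W); every one is W ⇒ L
n=5: can move to 0, which is L ⇒ W
n=6: can move to 4, which is L ⇒ W
n=7: can move to 0, which is L ⇒ W
n=8: can move to 4, which is L ⇒ W
n=9: moves to 6(W), 8(W); every one is W ⇒ L
n=10: can move to 9, which is L ⇒ W
n=11: can move to 0, which is L ⇒ W
n=12: can move to 9, which is L ⇒ W
n=13: can move to 0, which is L ⇒ W
n=14: moves to 7(W), 12(W), 13(W); every one is W ⇒ L
n=15: can move to 14, which is L ⇒ W
n=16: can move to 14, which is L ⇒ W
n=17: can move to 0, which is L ⇒ W
n=18: can move to 9, which is L ⇒ W
n=19: can move to 0, which is L ⇒ W
n=20: moves to 10(W), 15(W), 16(W), 18(W), 19(W); every one is W ⇒ L
n=21: can move to 14, which is L ⇒ W
n=22: can move to 20, which is L ⇒ W
n=23: can move to 0, which is L ⇒ W
n=24: can move to 20, which is L ⇒ W
n=25: can move to 20, which is L ⇒ W
n=26: moves to 13(W), 24(W), 25(W); every one is W ⇒ L
n=27: can move to 26, which is L ⇒ W
n=28: can move to 14, which is L ⇒ W
n=29: can move to 0, which is L ⇒ W
n=30: can move to 20, which is L ⇒ W
n=31: can move to 0, which is L ⇒ W
n=32: moves to 16(W), 24(W), 28(W), 30(W), 31(W); every one is W ⇒ L
L entries with 0 ≤ n ≤ 32: n = 0, 1, 4, 9, 14, 20, 26, 32; that makes 8.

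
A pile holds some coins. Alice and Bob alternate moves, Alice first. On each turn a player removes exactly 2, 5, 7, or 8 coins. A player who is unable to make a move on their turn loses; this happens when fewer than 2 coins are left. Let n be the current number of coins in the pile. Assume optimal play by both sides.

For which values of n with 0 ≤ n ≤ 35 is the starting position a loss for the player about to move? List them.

0, 1, 4, 10, 13, 14, 23, 24, 27, 33

Label each position W (a win for the player to move) or L (a loss). A position with no legal move is L; any other position is W exactly when some move reaches an L, and L when every move reaches a W.
n=0: no move → L
n=1: no move → L
n=2: →0(L), so W
n=3: →1(L), so W
n=4: →2(W) only, which is W, so L
n=5: →0(L), so W
n=6: →4(L), so W
n=7: →0(L), so W
n=8: →1(L), so W
n=9: →4(L), so W
n=10: →8(W), 5(W), 3(W), 2(W) — all W, so L
n=11: →4(L), so W
n=12: →10(L), so W
n=13: →11(W), 8(W), 6(W), 5(W) — all W, so L
n=14: →12(W), 9(W), 7(W), 6(W) — all W, so L
n=15: →13(L), so W
n=16: →14(L), so W
n=17: →10(L), so W
n=18: →13(L), so W
n=19: →14(L), so W
n=20: →13(L), so W
n=21: →14(L), so W
n=22: →14(L), so W
n=23: →21(W), 18(W), 16(W), 15(W) — all W, so L
n=24: →22(W), 19(W), 17(W), 16(W) — all W, so L
n=25: →23(L), so W
n=26: →24(L), so W
n=27: →25(W), 22(W), 20(W), 19(W) — all W, so L
n=28: →23(L), so W
n=29: →27(L), so W
n=30: →23(L), so W
n=31: →24(L), so W
n=32: →27(L), so W
n=33: →31(W), 28(W), 26(W), 25(W) — all W, so L
n=34: →27(L), so W
n=35: →33(L), so W
Reading off the rows marked L gives the requested list; there are 10 such values of n.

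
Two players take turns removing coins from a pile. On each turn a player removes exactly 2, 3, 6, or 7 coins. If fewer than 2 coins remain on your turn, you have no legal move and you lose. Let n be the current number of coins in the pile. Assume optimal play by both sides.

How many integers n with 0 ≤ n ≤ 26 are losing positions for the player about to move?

Classify positions by backward induction: terminal positions (no move available) are L. From any other position, the mover wins iff some move reaches an L.
n=0: no move → L
n=1: no move → L
n=2: W (go to 0, an L position)
n=3: W (go to 1, an L position)
n=4: W (go to 1, an L position)
n=5: L (options 3(W), 2(W) are all W)
n=6: W (go to 0, an L position)
n=7: W (go to 5, an L position)
n=8: W (go to 5, an L position)
n=9: L (options 7(W), 6(W), 3(W), 2(W) are all W)
n=10: L (options 8(W), 7(W), 4(W), 3(W) are all W)
n=11: W (go to 9, an L position)
n=12: W (go to 10, an L position)
n=13: W (go to 10, an L position)
n=14: L (options 12(W), 11(W), 8(W), 7(W) are all W)
n=15: W (go to 9, an L position)
n=16: W (go to 14, an L position)
n=17: W (go to 14, an L position)
n=18: L (options 16(W), 15(W), 12(W), 11(W) are all W)
n=19: L (options 17(W), 16(W), 13(W), 12(W) are all W)
n=20: W (go to 18, an L position)
n=21: W (go to 19, an L position)
n=22: W (go to 19, an L position)
n=23: L (options 21(W), 20(W), 17(W), 16(W) are all W)
n=24: W (go to 18, an L position)
n=25: W (go to 23, an L position)
n=26: W (go to 23, an L position)
L entries with 0 ≤ n ≤ 26: n = 0, 1, 5, 9, 10, 14, 18, 19, 23; that makes 9.

9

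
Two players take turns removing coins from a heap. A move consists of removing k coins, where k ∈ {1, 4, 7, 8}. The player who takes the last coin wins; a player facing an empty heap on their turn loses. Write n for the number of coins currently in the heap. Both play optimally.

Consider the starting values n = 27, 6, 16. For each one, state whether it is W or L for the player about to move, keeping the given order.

Use the standard recursion: the mover loses at a terminal position; elsewhere, the mover wins exactly when some move hands the opponent an L position.
n=0: no move → L
n=1: W (go to 0, an L position)
n=2: L (sole option 1(W) is W)
n=3: W (go to 2, an L position)
n=4: W (go to 0, an L position)
n=5: L (options 4(W), 1(W) are all W)
n=6: W (go to 5, an L position)
n=7: W (go to 0, an L position)
n=8: W (go to 0, an L position)
n=9: W (go to 5, an L position)
n=10: W (go to 2, an L position)
n=11: L (options 10(W), 7(W), 4(W), 3(W) are all W)
n=12: W (go to 11, an L position)
n=13: W (go to 5, an L position)
n=14: L (options 13(W), 10(W), 7(W), 6(W) are all W)
n=15: W (go to 14, an L position)
n=16: L (options 15(W), 12(W), 9(W), 8(W) are all W)
n=17: W (go to 16, an L position)
n=18: W (go to 14, an L position)
n=19: W (go to 11, an L position)
n=20: W (go to 16, an L position)
n=21: W (go to 14, an L position)
n=22: W (go to 14, an L position)
n=23: W (go to 16, an L position)
n=24: W (go to 16, an L position)
n=25: L (options 24(W), 21(W), 18(W), 17(W) are all W)
n=26: W (go to 25, an L position)
n=27: L (options 26(W), 23(W), 20(W), 19(W) are all W)

27: L, 6: W, 16: L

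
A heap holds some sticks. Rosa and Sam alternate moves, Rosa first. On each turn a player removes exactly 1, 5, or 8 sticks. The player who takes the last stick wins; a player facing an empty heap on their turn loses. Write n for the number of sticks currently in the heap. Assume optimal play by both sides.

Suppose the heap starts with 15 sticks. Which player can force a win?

Work bottom-up. With no move the player to move loses. Otherwise the position is W if at least one move leads to an L position for the opponent, and L if every move leads to a W.
n=0: no move → L
n=1: W (go to 0, an L position)
n=2: L (sole option 1(W) is W)
n=3: W (go to 2, an L position)
n=4: L (sole option 3(W) is W)
n=5: W (go to 4, an L position)
n=6: L (options 5(W), 1(W) are all W)
n=7: W (go to 6, an L position)
n=8: W (go to 0, an L position)
n=9: W (go to 4, an L position)
n=10: W (go to 2, an L position)
n=11: W (go to 6, an L position)
n=12: W (go to 4, an L position)
n=13: L (options 12(W), 8(W), 5(W) are all W)
n=14: W (go to 13, an L position)
n=15: L (options 14(W), 10(W), 7(W) are all W)
Every move from 15 reaches a W position, so the mover loses.

Sam wins.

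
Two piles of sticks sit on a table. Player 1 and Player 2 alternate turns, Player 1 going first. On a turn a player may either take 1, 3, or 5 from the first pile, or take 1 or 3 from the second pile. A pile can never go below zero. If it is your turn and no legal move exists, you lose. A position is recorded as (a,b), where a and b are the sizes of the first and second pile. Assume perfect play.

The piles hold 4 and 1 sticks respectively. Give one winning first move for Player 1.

Classify positions by backward induction: terminal positions (no move available) are L. From any other position, the mover wins iff some move reaches an L.
No move ever increases a pile, so every position that can arise here has a ≤ 4 and b ≤ 1; it is enough to label the cells with 0 ≤ a ≤ 4 and 0 ≤ b ≤ 1.
Every move lowers a or b (never raises either), so fill the grid row by row in increasing a, and left to right within a row: each cell's successors are then already labelled.
      b=0  b=1
a=0:    L    W
a=1:    W    L
a=2:    L    W
a=3:    W    L
a=4:    L    W
Cells with no legal move (terminal, hence L): (0,0).
The remaining L cells, each justified by listing all of its moves:
(1,1): only reaches (0,1)(W), (1,0)(W), all W → L
(2,0): only reaches (1,0)(W), which is W → L
(3,1): only reaches (2,1)(W), (0,1)(W), (3,0)(W), all W → L
(4,0): only reaches (3,0)(W), (1,0)(W), all W → L
Every other cell has at least one move into one of the L cells above, so it is W.
From (4,1), the L positions reachable in one move are: (3,1), (1,1), (4,0). Any move reaching one of these is winning.

Move to (3,1).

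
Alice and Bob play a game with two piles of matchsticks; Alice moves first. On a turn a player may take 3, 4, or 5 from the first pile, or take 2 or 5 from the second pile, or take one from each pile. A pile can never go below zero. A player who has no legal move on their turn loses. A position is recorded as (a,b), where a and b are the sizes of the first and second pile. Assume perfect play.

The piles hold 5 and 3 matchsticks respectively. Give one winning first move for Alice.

Move to (2,3).

Classify positions by backward induction: terminal positions (no move available) are L. From any other position, the mover wins iff some move reaches an L.
No move ever increases a pile, so every position that can arise here has a ≤ 5 and b ≤ 3; it is enough to label the cells with 0 ≤ a ≤ 5 and 0 ≤ b ≤ 3.
Every move lowers a or b (never raises either), so fill the grid row by row in increasing a, and left to right within a row: each cell's successors are then already labelled.
      b=0  b=1  b=2  b=3
a=0:    L    L    W    W
a=1:    L    W    W    L
a=2:    L    W    W    L
a=3:    W    W    L    L
a=4:    W    W    L    W
a=5:    W    W    L    W
Cells with no legal move (terminal, hence L): (0,0), (0,1), (1,0), (2,0).
The remaining L cells, each justified by listing all of its moves:
(1,3): only reaches (1,1)(W), (0,2)(W), all W → L
(2,3): only reaches (2,1)(W), (1,2)(W), all W → L
(3,2): only reaches (0,2)(W), (3,0)(W), (2,1)(W), all W → L
(3,3): only reaches (0,3)(W), (3,1)(W), (2,2)(W), all W → L
(4,2): only reaches (1,2)(W), (0,2)(W), (4,0)(W), (3,1)(W), all W → L
(5,2): only reaches (2,2)(W), (1,2)(W), (0,2)(W), (5,0)(W), (4,1)(W), all W → L
Every other cell has at least one move into one of the L cells above, so it is W.
From (5,3), the L positions reachable in one move are: (2,3), (1,3), (4,2). Any move reaching one of these is winning.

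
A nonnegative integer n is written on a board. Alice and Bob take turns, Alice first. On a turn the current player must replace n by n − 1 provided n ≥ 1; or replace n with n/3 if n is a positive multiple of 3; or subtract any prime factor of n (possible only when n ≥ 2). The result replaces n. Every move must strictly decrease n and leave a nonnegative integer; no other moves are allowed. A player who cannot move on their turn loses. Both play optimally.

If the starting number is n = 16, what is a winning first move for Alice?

Move to 14.

Compute win/loss labels from the base case upward. A position with no move is L. Any other position is W if it can reach an L in one move, else L.
n=0: no move → L
n=1: reaches L-position 0 → W
n=2: reaches L-position 0 → W
n=3: reaches L-position 0 → W
n=4: only reaches 2(W), 3(W), all W → L
n=5: reaches L-position 0 → W
n=6: reaches L-position 4 → W
n=7: reaches L-position 0 → W
n=8: only reaches 6(W), 7(W), all W → L
n=9: reaches L-position 8 → W
n=10: reaches L-position 8 → W
n=11: reaches L-position 0 → W
n=12: reaches L-position 4 → W
n=13: reaches L-position 0 → W
n=14: only reaches 7(W), 12(W), 13(W), all W → L
n=15: reaches L-position 14 → W
n=16: reaches L-position 14 → W
From 16, the L positions reachable in one move are: 14.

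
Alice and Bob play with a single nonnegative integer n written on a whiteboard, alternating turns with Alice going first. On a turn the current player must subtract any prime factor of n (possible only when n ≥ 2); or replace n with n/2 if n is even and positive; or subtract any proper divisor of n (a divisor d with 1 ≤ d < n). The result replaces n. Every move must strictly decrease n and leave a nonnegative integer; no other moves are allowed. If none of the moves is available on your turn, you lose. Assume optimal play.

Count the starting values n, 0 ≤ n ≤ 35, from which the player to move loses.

9

Work bottom-up. With no move the player to move loses. Otherwise the position is W if at least one move leads to an L position for the opponent, and L if every move leads to a W.
n=0: no move → L
n=1: no move → L
n=2: →0(L), so W
n=3: →0(L), so W
n=4: →2(W), 3(W) — all W, so L
n=5: →0(L), so W
n=6: →4(L), so W
n=7: →0(L), so W
n=8: →4(L), so W
n=9: →6(W), 8(W) — all W, so L
n=10: →9(L), so W
n=11: →0(L), so W
n=12: →9(L), so W
n=13: →0(L), so W
n=14: →7(W), 12(W), 13(W) — all W, so L
n=15: →14(L), so W
n=16: →14(L), so W
n=17: →0(L), so W
n=18: →9(L), so W
n=19: →0(L), so W
n=20: →10(W), 15(W), 16(W), 18(W), 19(W) — all W, so L
n=21: →14(L), so W
n=22: →20(L), so W
n=23: →0(L), so W
n=24: →20(L), so W
n=25: →20(L), so W
n=26: →13(W), 24(W), 25(W) — all W, so L
n=27: →26(L), so W
n=28: →14(L), so W
n=29: →0(L), so W
n=30: →20(L), so W
n=31: →0(L), so W
n=32: →16(W), 24(W), 28(W), 30(W), 31(W) — all W, so L
n=33: →32(L), so W
n=34: →32(L), so W
n=35: →28(W), 30(W), 34(W) — all W, so L
L entries with 0 ≤ n ≤ 35: n = 0, 1, 4, 9, 14, 20, 26, 32, 35; that makes 9.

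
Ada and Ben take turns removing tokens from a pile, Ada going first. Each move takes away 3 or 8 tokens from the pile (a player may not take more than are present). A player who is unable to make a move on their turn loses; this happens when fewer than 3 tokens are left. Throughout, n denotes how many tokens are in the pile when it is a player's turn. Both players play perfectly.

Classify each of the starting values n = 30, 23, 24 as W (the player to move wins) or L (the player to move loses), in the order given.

30: W, 23: L, 24: L

Work bottom-up. With no move the player to move loses. Otherwise the position is W if at least one move leads to an L position for the opponent, and L if every move leads to a W.
n=0: no move → L
n=1: no move → L
n=2: no move → L
n=3: can move to 0, which is L ⇒ W
n=4: can move to 1, which is L ⇒ W
n=5: can move to 2, which is L ⇒ W
n=6: the only move is to 3(W), a W ⇒ L
n=7: the only move is to 4(W), a W ⇒ L
n=8: can move to 0, which is L ⇒ W
n=9: can move to 6, which is L ⇒ W
n=10: can move to 7, which is L ⇒ W
n=11: moves to 8(W), 3(W); every one is W ⇒ L
n=12: moves to 9(W), 4(W); every one is W ⇒ L
n=13: moves to 10(W), 5(W); every one is W ⇒ L
n=14: can move to 11, which is L ⇒ W
n=15: can move to 12, which is L ⇒ W
n=16: can move to 13, which is L ⇒ W
n=17: moves to 14(W), 9(W); every one is W ⇒ L
n=18: moves to 15(W), 10(W); every one is W ⇒ L
n=19: can move to 11, which is L ⇒ W
n=20: can move to 17, which is L ⇒ W
n=21: can move to 18, which is L ⇒ W
n=22: moves to 19(W), 14(W); every one is W ⇒ L
n=23: moves to 20(W), 15(W); every one is W ⇒ L
n=24: moves to 21(W), 16(W); every one is W ⇒ L
n=25: can move to 22, which is L ⇒ W
n=26: can move to 23, which is L ⇒ W
n=27: can move to 24, which is L ⇒ W
n=28: moves to 25(W), 20(W); every one is W ⇒ L
n=29: moves to 26(W), 21(W); every one is W ⇒ L
n=30: can move to 22, which is L ⇒ W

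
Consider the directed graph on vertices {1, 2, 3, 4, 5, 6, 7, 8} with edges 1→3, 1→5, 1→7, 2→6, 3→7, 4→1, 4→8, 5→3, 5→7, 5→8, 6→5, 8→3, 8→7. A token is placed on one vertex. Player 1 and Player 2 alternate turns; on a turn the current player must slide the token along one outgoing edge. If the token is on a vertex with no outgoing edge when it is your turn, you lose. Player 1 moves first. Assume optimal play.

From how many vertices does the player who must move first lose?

Positions with no move are L. A position that does have a move is losing for the player to move precisely when every available move leads to a winning position for the opponent. Fill in the labels:
Every edge goes from a vertex to one that appears earlier in the order 7, 3, 8, 5, 1, 6, 2, 4, so processing vertices in that order labels each vertex after all of its successors.
7: no outgoing edge → L
3: reaches L-position 7 → W
8: reaches L-position 7 → W
5: reaches L-position 7 → W
1: reaches L-position 7 → W
6: only reaches 5(W), which is W → L
2: reaches L-position 6 → W
4: only reaches 1(W), 8(W), all W → L
The L vertices are 4, 6, 7; that is 3 in all.

3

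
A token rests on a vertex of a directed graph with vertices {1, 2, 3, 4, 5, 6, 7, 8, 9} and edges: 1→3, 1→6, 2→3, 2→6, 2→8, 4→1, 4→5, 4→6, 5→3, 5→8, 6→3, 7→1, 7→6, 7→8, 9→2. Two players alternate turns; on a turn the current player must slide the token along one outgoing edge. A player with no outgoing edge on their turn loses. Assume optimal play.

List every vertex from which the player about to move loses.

3, 4, 8, 9

Classify positions by backward induction: terminal positions (no move available) are L. From any other position, the mover wins iff some move reaches an L.
Every edge goes from a vertex to one that appears earlier in the order 8, 3, 6, 2, 1, 5, 7, 9, 4, so processing vertices in that order labels each vertex after all of its successors.
8: no outgoing edge → L
3: no outgoing edge → L
6: →3(L), so W
2: →3(L), so W
1: →3(L), so W
5: →3(L), so W
7: →8(L), so W
9: →2(W) only, which is W, so L
4: →5(W), 1(W), 6(W) — all W, so L
The losing starting vertices are exactly the entries labelled L in this table (4 of them).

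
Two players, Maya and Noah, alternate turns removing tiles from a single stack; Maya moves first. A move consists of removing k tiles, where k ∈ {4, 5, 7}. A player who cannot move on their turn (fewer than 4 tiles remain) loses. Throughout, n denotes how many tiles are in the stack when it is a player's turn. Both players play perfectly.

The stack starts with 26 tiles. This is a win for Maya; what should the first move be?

Classify positions by backward induction: terminal positions (no move available) are L. From any other position, the mover wins iff some move reaches an L.
n=0: no move → L
n=1: no move → L
n=2: no move → L
n=3: no move → L
n=4: can move to 0, which is L ⇒ W
n=5: can move to 1, which is L ⇒ W
n=6: can move to 2, which is L ⇒ W
n=7: can move to 3, which is L ⇒ W
n=8: can move to 3, which is L ⇒ W
n=9: can move to 2, which is L ⇒ W
n=10: can move to 3, which is L ⇒ W
n=11: moves to 7(W), 6(W), 4(W); every one is W ⇒ L
n=12: moves to 8(W), 7(W), 5(W); every one is W ⇒ L
n=13: moves to 9(W), 8(W), 6(W); every one is W ⇒ L
n=14: moves to 10(W), 9(W), 7(W); every one is W ⇒ L
n=15: can move to 11, which is L ⇒ W
n=16: can move to 12, which is L ⇒ W
n=17: can move to 13, which is L ⇒ W
n=18: can move to 14, which is L ⇒ W
n=19: can move to 14, which is L ⇒ W
n=20: can move to 13, which is L ⇒ W
n=21: can move to 14, which is L ⇒ W
n=22: moves to 18(W), 17(W), 15(W); every one is W ⇒ L
n=23: moves to 19(W), 18(W), 16(W); every one is W ⇒ L
n=24: moves to 20(W), 19(W), 17(W); every one is W ⇒ L
n=25: moves to 21(W), 20(W), 18(W); every one is W ⇒ L
n=26: can move to 22, which is L ⇒ W
From 26, the L positions reachable in one move are: 22.

Remove 4, leaving 22.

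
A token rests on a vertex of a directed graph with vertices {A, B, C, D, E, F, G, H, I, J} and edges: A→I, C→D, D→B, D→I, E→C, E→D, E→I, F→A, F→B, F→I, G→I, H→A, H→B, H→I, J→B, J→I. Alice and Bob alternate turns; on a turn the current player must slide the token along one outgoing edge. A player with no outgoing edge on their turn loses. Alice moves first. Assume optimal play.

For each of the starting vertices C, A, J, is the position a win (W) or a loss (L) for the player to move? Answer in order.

Positions with no move are L. A position that does have a move is losing for the player to move precisely when every available move leads to a winning position for the opponent. Fill in the labels:
Every edge goes from a vertex to one that appears earlier in the order I, B, A, D, G, F, C, J, H, E, so processing vertices in that order labels each vertex after all of its successors.
I: no outgoing edge → L
B: no outgoing edge → L
A: →I(L), so W
D: →B(L), so W
G: →I(L), so W
F: →B(L), so W
C: →D(W) only, which is W, so L
J: →B(L), so W
H: →B(L), so W
E: →C(L), so W

C: L, A: W, J: W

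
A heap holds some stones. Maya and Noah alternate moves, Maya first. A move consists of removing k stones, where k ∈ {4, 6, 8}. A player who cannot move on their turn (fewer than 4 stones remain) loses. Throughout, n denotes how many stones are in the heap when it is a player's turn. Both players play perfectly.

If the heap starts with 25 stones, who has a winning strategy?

Noah wins.

Classify positions by backward induction: terminal positions (no move available) are L. From any other position, the mover wins iff some move reaches an L.
n=0: no move → L
n=1: no move → L
n=2: no move → L
n=3: no move → L
n=4: can move to 0, which is L ⇒ W
n=5: can move to 1, which is L ⇒ W
n=6: can move to 2, which is L ⇒ W
n=7: can move to 3, which is L ⇒ W
n=8: can move to 2, which is L ⇒ W
n=9: can move to 3, which is L ⇒ W
n=10: can move to 2, which is L ⇒ W
n=11: can move to 3, which is L ⇒ W
n=12: moves to 8(W), 6(W), 4(W); every one is W ⇒ L
n=13: moves to 9(W), 7(W), 5(W); every one is W ⇒ L
n=14: moves to 10(W), 8(W), 6(W); every one is W ⇒ L
n=15: moves to 11(W), 9(W), 7(W); every one is W ⇒ L
n=16: can move to 12, which is L ⇒ W
n=17: can move to 13, which is L ⇒ W
n=18: can move to 14, which is L ⇒ W
n=19: can move to 15, which is L ⇒ W
n=20: can move to 14, which is L ⇒ W
n=21: can move to 15, which is L ⇒ W
n=22: can move to 14, which is L ⇒ W
n=23: can move to 15, which is L ⇒ W
n=24: moves to 20(W), 18(W), 16(W); every one is W ⇒ L
n=25: moves to 21(W), 19(W), 17(W); every one is W ⇒ L
The starting position 25 is L: whatever Maya does, the opponent receives a W position.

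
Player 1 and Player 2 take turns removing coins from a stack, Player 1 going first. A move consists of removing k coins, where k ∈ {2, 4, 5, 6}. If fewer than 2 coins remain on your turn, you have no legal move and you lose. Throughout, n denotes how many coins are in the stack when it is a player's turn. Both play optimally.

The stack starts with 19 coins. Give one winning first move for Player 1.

Remove 2, leaving 17.

Label each position W (a win for the player to move) or L (a loss). A position with no legal move is L; any other position is W exactly when some move reaches an L, and L when every move reaches a W.
n=0: no move → L
n=1: no move → L
n=2: reaches L-position 0 → W
n=3: reaches L-position 1 → W
n=4: reaches L-position 0 → W
n=5: reaches L-position 1 → W
n=6: reaches L-position 1 → W
n=7: reaches L-position 1 → W
n=8: only reaches 6(W), 4(W), 3(W), 2(W), all W → L
n=9: only reaches 7(W), 5(W), 4(W), 3(W), all W → L
n=10: reaches L-position 8 → W
n=11: reaches L-position 9 → W
n=12: reaches L-position 8 → W
n=13: reaches L-position 9 → W
n=14: reaches L-position 9 → W
n=15: reaches L-position 9 → W
n=16: only reaches 14(W), 12(W), 11(W), 10(W), all W → L
n=17: only reaches 15(W), 13(W), 12(W), 11(W), all W → L
n=18: reaches L-position 16 → W
n=19: reaches L-position 17 → W
From 19, the L positions reachable in one move are: 17.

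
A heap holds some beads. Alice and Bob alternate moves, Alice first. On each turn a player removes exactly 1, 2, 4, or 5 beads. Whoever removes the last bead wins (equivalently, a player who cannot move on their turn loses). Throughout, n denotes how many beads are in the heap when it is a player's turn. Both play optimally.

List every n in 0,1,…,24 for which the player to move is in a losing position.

0, 3, 6, 9, 12, 15, 18, 21, 24

Label each position W (a win for the player to move) or L (a loss). A position with no legal move is L; any other position is W exactly when some move reaches an L, and L when every move reaches a W.
n=0: no move → L
n=1: →0(L), so W
n=2: →0(L), so W
n=3: →2(W), 1(W) — all W, so L
n=4: →3(L), so W
n=5: →3(L), so W
n=6: →5(W), 4(W), 2(W), 1(W) — all W, so L
n=7: →6(L), so W
n=8: →6(L), so W
n=9: →8(W), 7(W), 5(W), 4(W) — all W, so L
n=10: →9(L), so W
n=11: →9(L), so W
n=12: →11(W), 10(W), 8(W), 7(W) — all W, so L
n=13: →12(L), so W
n=14: →12(L), so W
n=15: →14(W), 13(W), 11(W), 10(W) — all W, so L
n=16: →15(L), so W
n=17: →15(L), so W
n=18: →17(W), 16(W), 14(W), 13(W) — all W, so L
n=19: →18(L), so W
n=20: →18(L), so W
n=21: →20(W), 19(W), 17(W), 16(W) — all W, so L
n=22: →21(L), so W
n=23: →21(L), so W
n=24: →23(W), 22(W), 20(W), 19(W) — all W, so L
Reading off the rows marked L gives the requested list; there are 9 such values of n.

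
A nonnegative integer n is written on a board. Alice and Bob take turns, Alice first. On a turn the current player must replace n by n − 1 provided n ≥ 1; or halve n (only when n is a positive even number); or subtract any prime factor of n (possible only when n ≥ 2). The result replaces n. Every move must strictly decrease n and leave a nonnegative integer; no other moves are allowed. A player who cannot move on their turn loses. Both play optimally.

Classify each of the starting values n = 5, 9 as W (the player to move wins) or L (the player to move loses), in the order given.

Use the standard recursion: the mover loses at a terminal position; elsewhere, the mover wins exactly when some move hands the opponent an L position.
n=0: no move → L
n=1: reaches L-position 0 → W
n=2: reaches L-position 0 → W
n=3: reaches L-position 0 → W
n=4: only reaches 2(W), 3(W), all W → L
n=5: reaches L-position 0 → W
n=6: reaches L-position 4 → W
n=7: reaches L-position 0 → W
n=8: reaches L-position 4 → W
n=9: only reaches 6(W), 8(W), all W → L

5: W, 9: L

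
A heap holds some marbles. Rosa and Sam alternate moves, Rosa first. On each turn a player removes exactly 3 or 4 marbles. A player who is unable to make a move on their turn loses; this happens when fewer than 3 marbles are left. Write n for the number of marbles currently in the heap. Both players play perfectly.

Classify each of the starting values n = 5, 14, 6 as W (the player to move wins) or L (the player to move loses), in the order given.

Use the standard recursion: the mover loses at a terminal position; elsewhere, the mover wins exactly when some move hands the opponent an L position.
n=0: no move → L
n=1: no move → L
n=2: no move → L
n=3: W (go to 0, an L position)
n=4: W (go to 1, an L position)
n=5: W (go to 2, an L position)
n=6: W (go to 2, an L position)
n=7: L (options 4(W), 3(W) are all W)
n=8: L (options 5(W), 4(W) are all W)
n=9: L (options 6(W), 5(W) are all W)
n=10: W (go to 7, an L position)
n=11: W (go to 8, an L position)
n=12: W (go to 9, an L position)
n=13: W (go to 9, an L position)
n=14: L (options 11(W), 10(W) are all W)

5: W, 14: L, 6: W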